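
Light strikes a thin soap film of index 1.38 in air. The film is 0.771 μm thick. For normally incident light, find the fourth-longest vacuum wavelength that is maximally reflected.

At the upper boundary (n = 1.0 to n = 1.38) the reflected ray undergoes a half-wave phase shift.
Bottom surface (1.38 → 1.0): reflection off a lower-index medium gives no phase shift.
Exactly one π shift → a net half-wave offset.
With one net inversion, constructive interference in reflection requires 2 n t = (m + ½) λ.
λ = 2 n t / (m + ½). The fourth-longest wavelength is m = 3: λ = 2 × 1.38 × 771 / 3.50 = 608 nm.

608 nm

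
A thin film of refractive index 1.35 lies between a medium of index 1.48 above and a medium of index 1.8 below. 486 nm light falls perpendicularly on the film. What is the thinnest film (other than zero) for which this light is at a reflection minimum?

180 nm

Top surface (1.48 → 1.35): reflection off a lower-index medium gives no phase shift.
Bottom surface (1.35 → 1.8): reflection off a higher-index medium gives a half-wave phase shift.
The two reflections differ by half a wavelength.
So the condition for destructive reflection is 2 n t = m λ.
Minimum nonzero at m = 1: t = λ / (2 n) = 486 / (2 × 1.35) = 180 nm.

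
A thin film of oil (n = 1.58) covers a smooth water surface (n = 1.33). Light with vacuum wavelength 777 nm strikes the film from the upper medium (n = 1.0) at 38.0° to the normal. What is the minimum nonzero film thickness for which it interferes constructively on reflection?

133 nm

At the upper boundary (n = 1.0 to n = 1.58) the reflected ray undergoes a half-wave phase shift.
Ray reflecting at the bottom interface goes from n = 1.58 toward n = 1.33: no phase shift.
The two reflections differ by half a wavelength.
With one net inversion, constructive interference in reflection requires 2 n t cos θ_r = (m + ½) λ.
Snell's law: 1.0 sin 38.0° = 1.58 sin θ_r → sin θ_r = 0.390, cos θ_r = 0.921.
Minimum at m = 0: t = λ / (4 n cos θ_r) = 777 / (4 × 1.58 × 0.921) = 133 nm.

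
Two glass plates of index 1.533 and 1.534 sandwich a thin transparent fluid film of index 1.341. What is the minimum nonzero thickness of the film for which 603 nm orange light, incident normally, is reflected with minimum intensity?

Top surface (1.533 → 1.341): reflection off a lower-index medium gives no phase shift.
At the lower boundary (n = 1.341 to n = 1.534) the reflected ray undergoes a half-wave phase shift.
The two reflections differ by half a wavelength.
So the condition for destructive reflection is 2 n t = m λ.
Minimum nonzero at m = 1: t = λ / (2 n) = 603 / (2 × 1.341) = 225 nm.

225 nm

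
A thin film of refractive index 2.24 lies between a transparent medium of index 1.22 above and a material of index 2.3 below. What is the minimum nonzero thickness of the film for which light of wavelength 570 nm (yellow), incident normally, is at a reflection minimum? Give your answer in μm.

At the upper boundary (n = 1.22 to n = 2.24) the reflected ray undergoes a half-wave phase shift.
Bottom surface (2.24 → 2.3): reflection off a higher-index medium gives a half-wave phase shift.
Net: no relative phase inversion (both shifts match).
With no net inversion, destructive interference in reflection requires 2 n t = (m + ½) λ.
Minimum at m = 0: t = λ / (4 n) = 570 / (4 × 2.24) = 63.6 nm.

0.0636 μm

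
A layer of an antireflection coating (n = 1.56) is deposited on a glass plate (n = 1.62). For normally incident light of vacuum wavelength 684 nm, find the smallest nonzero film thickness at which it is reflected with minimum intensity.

Top surface (1.0 → 1.56): reflection off a higher-index medium gives a half-wave phase shift.
At the lower boundary (n = 1.56 to n = 1.62) the reflected ray undergoes a half-wave phase shift.
The two reflections carry the same phase change, so no net offset.
So the condition for destructive reflection is 2 n t = (m + ½) λ.
Minimum at m = 0: t = λ / (4 n) = 684 / (4 × 1.56) = 110 nm.

110 nm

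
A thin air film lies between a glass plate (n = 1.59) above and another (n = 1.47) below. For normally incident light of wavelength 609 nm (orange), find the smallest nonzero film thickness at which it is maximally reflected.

Ray reflecting at the top interface goes from n = 1.59 toward n = 1.0: no phase shift.
Ray reflecting at the bottom interface goes from n = 1.0 toward n = 1.47: a half-wave phase shift.
Exactly one π shift → a net half-wave offset.
With one net inversion, constructive interference in reflection requires 2 n t = (m + ½) λ.
Minimum at m = 0: t = λ / (4 n) = 609 / (4 × 1.0) = 152 nm.

152 nm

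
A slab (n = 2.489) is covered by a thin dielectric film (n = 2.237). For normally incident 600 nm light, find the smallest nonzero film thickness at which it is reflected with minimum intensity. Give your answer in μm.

Ray reflecting at the top interface goes from n = 1.0 toward n = 2.237: a half-wave phase shift.
Ray reflecting at the bottom interface goes from n = 2.237 toward n = 2.489: a half-wave phase shift.
Zero or two π shifts → no net half-wave offset.
So the condition for destructive reflection is 2 n t = (m + ½) λ.
Minimum at m = 0: t = λ / (4 n) = 600 / (4 × 2.237) = 67.1 nm.

0.0671 μm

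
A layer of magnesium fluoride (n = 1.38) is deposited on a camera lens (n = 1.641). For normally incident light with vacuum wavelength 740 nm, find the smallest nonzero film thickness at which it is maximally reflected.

Ray reflecting at the top interface goes from n = 1.0 toward n = 1.38: a half-wave phase shift.
Bottom surface (1.38 → 1.641): reflection off a higher-index medium gives a half-wave phase shift.
The two reflections carry the same phase change, so no net offset.
So the condition for constructive reflection is 2 n t = m λ.
Minimum nonzero at m = 1: t = λ / (2 n) = 740 / (2 × 1.38) = 268 nm.

268 nm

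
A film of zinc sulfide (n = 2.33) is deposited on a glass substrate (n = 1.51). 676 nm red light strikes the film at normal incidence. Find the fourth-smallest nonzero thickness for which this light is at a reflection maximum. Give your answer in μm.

Top surface (1.0 → 2.33): reflection off a higher-index medium gives a half-wave phase shift.
At the lower boundary (n = 2.33 to n = 1.51) the reflected ray undergoes no phase shift.
Exactly one π shift → a net half-wave offset.
So the condition for constructive reflection is 2 n t = (m + ½) λ.
The fourth-smallest nonzero thickness corresponds to m = 3: t = (m + ½) λ / (2 n) = 3.50 × 676 / (2 × 2.33) = 508 nm.

0.508 μm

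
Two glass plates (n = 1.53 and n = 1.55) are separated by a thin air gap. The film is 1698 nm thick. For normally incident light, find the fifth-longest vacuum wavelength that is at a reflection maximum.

755 nm

At the upper boundary (n = 1.53 to n = 1.0) the reflected ray undergoes no phase shift.
At the lower boundary (n = 1.0 to n = 1.55) the reflected ray undergoes a half-wave phase shift.
The two reflections differ by half a wavelength.
With one net inversion, constructive interference in reflection requires 2 n t = (m + ½) λ.
λ = 2 n t / (m + ½). The fifth-longest wavelength is m = 4: λ = 2 × 1.0 × 1698 / 4.50 = 755 nm.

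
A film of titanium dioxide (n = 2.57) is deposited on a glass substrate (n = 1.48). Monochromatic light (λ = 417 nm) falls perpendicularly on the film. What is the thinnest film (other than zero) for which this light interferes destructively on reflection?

Ray reflecting at the top interface goes from n = 1.0 toward n = 2.57: a half-wave phase shift.
Ray reflecting at the bottom interface goes from n = 2.57 toward n = 1.48: no phase shift.
The two reflections differ by half a wavelength.
With one net inversion, destructive interference in reflection requires 2 n t = m λ.
Minimum nonzero at m = 1: t = λ / (2 n) = 417 / (2 × 2.57) = 81.1 nm.

81.1 nm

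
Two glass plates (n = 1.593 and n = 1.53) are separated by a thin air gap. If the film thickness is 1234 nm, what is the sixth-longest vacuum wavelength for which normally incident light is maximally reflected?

449 nm

Top surface (1.593 → 1.0): reflection off a lower-index medium gives no phase shift.
Ray reflecting at the bottom interface goes from n = 1.0 toward n = 1.53: a half-wave phase shift.
Net: one phase inversion between the two reflected rays.
For maximum reflection here: 2 n t = (m + ½) λ.
λ = 2 n t / (m + ½). The sixth-longest wavelength is m = 5: λ = 2 × 1.0 × 1234 / 5.50 = 449 nm.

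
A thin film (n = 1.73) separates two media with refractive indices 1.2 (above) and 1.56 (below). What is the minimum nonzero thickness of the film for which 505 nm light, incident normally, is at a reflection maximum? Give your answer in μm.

0.0730 μm

Ray reflecting at the top interface goes from n = 1.2 toward n = 1.73: a half-wave phase shift.
Ray reflecting at the bottom interface goes from n = 1.73 toward n = 1.56: no phase shift.
The two reflections differ by half a wavelength.
With one net inversion, constructive interference in reflection requires 2 n t = (m + ½) λ.
Minimum at m = 0: t = λ / (4 n) = 505 / (4 × 1.73) = 73.0 nm.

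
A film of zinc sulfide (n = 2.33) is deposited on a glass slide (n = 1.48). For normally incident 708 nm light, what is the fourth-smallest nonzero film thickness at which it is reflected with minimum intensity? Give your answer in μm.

Top surface (1.0 → 2.33): reflection off a higher-index medium gives a half-wave phase shift.
Bottom surface (2.33 → 1.48): reflection off a lower-index medium gives no phase shift.
Net: one phase inversion between the two reflected rays.
So the condition for destructive reflection is 2 n t = m λ.
The fourth-smallest nonzero thickness corresponds to m = 4: t = m λ / (2 n) = 4.00 × 708 / (2 × 2.33) = 608 nm.

0.608 μm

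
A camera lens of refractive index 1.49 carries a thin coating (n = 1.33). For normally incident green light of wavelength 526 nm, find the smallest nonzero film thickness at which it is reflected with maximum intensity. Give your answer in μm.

0.198 μm

At the upper boundary (n = 1.0 to n = 1.33) the reflected ray undergoes a half-wave phase shift.
Ray reflecting at the bottom interface goes from n = 1.33 toward n = 1.49: a half-wave phase shift.
Zero or two π shifts → no net half-wave offset.
For maximum reflection here: 2 n t = m λ.
Minimum nonzero at m = 1: t = λ / (2 n) = 526 / (2 × 1.33) = 198 nm.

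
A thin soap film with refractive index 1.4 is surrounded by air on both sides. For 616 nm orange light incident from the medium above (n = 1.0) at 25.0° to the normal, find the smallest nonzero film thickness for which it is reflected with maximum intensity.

115 nm

Top surface (1.0 → 1.4): reflection off a higher-index medium gives a half-wave phase shift.
At the lower boundary (n = 1.4 to n = 1.0) the reflected ray undergoes no phase shift.
The two reflections differ by half a wavelength.
For maximum reflection here: 2 n t cos θ_r = (m + ½) λ.
Snell's law: 1.0 sin 25.0° = 1.4 sin θ_r → sin θ_r = 0.302, cos θ_r = 0.953.
Minimum at m = 0: t = λ / (4 n cos θ_r) = 616 / (4 × 1.4 × 0.953) = 115 nm.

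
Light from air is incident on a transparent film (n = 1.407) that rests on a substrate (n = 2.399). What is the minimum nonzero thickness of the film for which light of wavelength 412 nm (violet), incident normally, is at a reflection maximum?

Ray reflecting at the top interface goes from n = 1.0 toward n = 1.407: a half-wave phase shift.
At the lower boundary (n = 1.407 to n = 2.399) the reflected ray undergoes a half-wave phase shift.
The two reflections carry the same phase change, so no net offset.
For maximum reflection here: 2 n t = m λ.
Minimum nonzero at m = 1: t = λ / (2 n) = 412 / (2 × 1.407) = 146 nm.

146 nm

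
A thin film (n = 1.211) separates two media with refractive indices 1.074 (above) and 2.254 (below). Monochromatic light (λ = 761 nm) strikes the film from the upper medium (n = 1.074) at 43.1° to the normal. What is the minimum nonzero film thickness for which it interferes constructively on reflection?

Top surface (1.074 → 1.211): reflection off a higher-index medium gives a half-wave phase shift.
At the lower boundary (n = 1.211 to n = 2.254) the reflected ray undergoes a half-wave phase shift.
Zero or two π shifts → no net half-wave offset.
With no net inversion, constructive interference in reflection requires 2 n t cos θ_r = m λ.
Snell's law: 1.074 sin 43.1° = 1.211 sin θ_r → sin θ_r = 0.606, cos θ_r = 0.795.
Minimum nonzero at m = 1: t = λ / (2 n cos θ_r) = 761 / (2 × 1.211 × 0.795) = 395 nm.

395 nm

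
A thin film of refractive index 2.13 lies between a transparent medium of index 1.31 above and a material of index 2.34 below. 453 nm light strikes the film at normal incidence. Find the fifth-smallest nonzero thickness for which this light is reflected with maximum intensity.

At the upper boundary (n = 1.31 to n = 2.13) the reflected ray undergoes a half-wave phase shift.
Ray reflecting at the bottom interface goes from n = 2.13 toward n = 2.34: a half-wave phase shift.
Zero or two π shifts → no net half-wave offset.
For maximum reflection here: 2 n t = m λ.
The fifth-smallest nonzero thickness corresponds to m = 5: t = m λ / (2 n) = 5.00 × 453 / (2 × 2.13) = 532 nm.

532 nm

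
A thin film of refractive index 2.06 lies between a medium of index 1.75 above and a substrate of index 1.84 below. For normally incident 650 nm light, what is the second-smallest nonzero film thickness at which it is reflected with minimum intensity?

316 nm

Top surface (1.75 → 2.06): reflection off a higher-index medium gives a half-wave phase shift.
At the lower boundary (n = 2.06 to n = 1.84) the reflected ray undergoes no phase shift.
The two reflections differ by half a wavelength.
For weak reflection here: 2 n t = m λ.
The second-smallest nonzero thickness corresponds to m = 2: t = m λ / (2 n) = 2.00 × 650 / (2 × 2.06) = 316 nm.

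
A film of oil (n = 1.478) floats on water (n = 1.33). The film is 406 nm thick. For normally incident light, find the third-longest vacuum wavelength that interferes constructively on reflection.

480 nm

At the upper boundary (n = 1.0 to n = 1.478) the reflected ray undergoes a half-wave phase shift.
Ray reflecting at the bottom interface goes from n = 1.478 toward n = 1.33: no phase shift.
Net: one phase inversion between the two reflected rays.
For bright reflection here: 2 n t = (m + ½) λ.
λ = 2 n t / (m + ½). The third-longest wavelength is m = 2: λ = 2 × 1.478 × 406 / 2.50 = 480 nm.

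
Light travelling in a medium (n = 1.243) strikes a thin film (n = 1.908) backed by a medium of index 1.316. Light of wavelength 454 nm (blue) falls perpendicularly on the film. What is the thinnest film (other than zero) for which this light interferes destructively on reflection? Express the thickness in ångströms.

Top surface (1.243 → 1.908): reflection off a higher-index medium gives a half-wave phase shift.
Bottom surface (1.908 → 1.316): reflection off a lower-index medium gives no phase shift.
The two reflections differ by half a wavelength.
So the condition for destructive reflection is 2 n t = m λ.
Minimum nonzero at m = 1: t = λ / (2 n) = 454 / (2 × 1.908) = 119 nm.

1190 Å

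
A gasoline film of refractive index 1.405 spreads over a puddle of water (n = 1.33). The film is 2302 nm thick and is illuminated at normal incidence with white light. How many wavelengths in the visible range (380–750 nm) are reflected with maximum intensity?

At the upper boundary (n = 1.0 to n = 1.405) the reflected ray undergoes a half-wave phase shift.
Ray reflecting at the bottom interface goes from n = 1.405 toward n = 1.33: no phase shift.
Exactly one π shift → a net half-wave offset.
With one net inversion, constructive interference in reflection requires 2 n t = (m + ½) λ.
λ = 2 n t / (m + ½) = 6469 / (m + ½) nm.
m=8: 761 nm (IR); m=9: 681 nm (visible); m=10: 616 nm (visible); m=11: 562 nm (visible); m=12: 517 nm (visible); m=13: 479 nm (visible); m=14: 446 nm (visible); m=15: 417 nm (visible); m=16: 392 nm (visible); m=17: 370 nm (UV).

8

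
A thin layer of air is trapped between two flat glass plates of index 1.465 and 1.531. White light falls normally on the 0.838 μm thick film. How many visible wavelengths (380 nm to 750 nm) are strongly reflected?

At the upper boundary (n = 1.465 to n = 1.0) the reflected ray undergoes no phase shift.
At the lower boundary (n = 1.0 to n = 1.531) the reflected ray undergoes a half-wave phase shift.
Exactly one π shift → a net half-wave offset.
With one net inversion, constructive interference in reflection requires 2 n t = (m + ½) λ.
λ = 2 n t / (m + ½) = 1676 / (m + ½) nm.
m=1: 1117 nm (IR); m=2: 670 nm (visible); m=3: 479 nm (visible); m=4: 372 nm (UV).

2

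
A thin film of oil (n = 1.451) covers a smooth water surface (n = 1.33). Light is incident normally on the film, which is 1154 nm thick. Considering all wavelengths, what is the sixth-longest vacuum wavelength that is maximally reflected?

Ray reflecting at the top interface goes from n = 1.0 toward n = 1.451: a half-wave phase shift.
Bottom surface (1.451 → 1.33): reflection off a lower-index medium gives no phase shift.
Net: one phase inversion between the two reflected rays.
With one net inversion, constructive interference in reflection requires 2 n t = (m + ½) λ.
λ = 2 n t / (m + ½). The sixth-longest wavelength is m = 5: λ = 2 × 1.451 × 1154 / 5.50 = 609 nm.

609 nm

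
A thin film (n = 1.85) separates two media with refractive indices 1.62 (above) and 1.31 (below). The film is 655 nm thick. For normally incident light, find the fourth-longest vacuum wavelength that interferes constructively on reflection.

Top surface (1.62 → 1.85): reflection off a higher-index medium gives a half-wave phase shift.
Ray reflecting at the bottom interface goes from n = 1.85 toward n = 1.31: no phase shift.
Net: one phase inversion between the two reflected rays.
For bright reflection here: 2 n t = (m + ½) λ.
λ = 2 n t / (m + ½). The fourth-longest wavelength is m = 3: λ = 2 × 1.85 × 655 / 3.50 = 692 nm.

692 nm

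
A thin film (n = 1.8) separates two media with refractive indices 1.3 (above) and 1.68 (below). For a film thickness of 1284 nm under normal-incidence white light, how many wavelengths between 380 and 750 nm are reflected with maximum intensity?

Top surface (1.3 → 1.8): reflection off a higher-index medium gives a half-wave phase shift.
Ray reflecting at the bottom interface goes from n = 1.8 toward n = 1.68: no phase shift.
Exactly one π shift → a net half-wave offset.
With one net inversion, constructive interference in reflection requires 2 n t = (m + ½) λ.
λ = 2 n t / (m + ½) = 4622 / (m + ½) nm.
m=5: 840 nm (IR); m=6: 711 nm (visible); m=7: 616 nm (visible); m=8: 544 nm (visible); m=9: 487 nm (visible); m=10: 440 nm (visible); m=11: 402 nm (visible); m=12: 370 nm (UV).

6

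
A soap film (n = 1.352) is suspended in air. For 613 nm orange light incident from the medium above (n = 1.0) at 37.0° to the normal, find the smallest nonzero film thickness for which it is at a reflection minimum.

Ray reflecting at the top interface goes from n = 1.0 toward n = 1.352: a half-wave phase shift.
Bottom surface (1.352 → 1.0): reflection off a lower-index medium gives no phase shift.
The two reflections differ by half a wavelength.
With one net inversion, destructive interference in reflection requires 2 n t cos θ_r = m λ.
Snell's law: 1.0 sin 37.0° = 1.352 sin θ_r → sin θ_r = 0.445, cos θ_r = 0.895.
Minimum nonzero at m = 1: t = λ / (2 n cos θ_r) = 613 / (2 × 1.352 × 0.895) = 253 nm.

253 nm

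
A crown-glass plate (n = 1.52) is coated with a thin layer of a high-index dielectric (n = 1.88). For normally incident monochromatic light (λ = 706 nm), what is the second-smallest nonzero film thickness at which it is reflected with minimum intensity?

Top surface (1.0 → 1.88): reflection off a higher-index medium gives a half-wave phase shift.
Ray reflecting at the bottom interface goes from n = 1.88 toward n = 1.52: no phase shift.
Net: one phase inversion between the two reflected rays.
So the condition for destructive reflection is 2 n t = m λ.
The second-smallest nonzero thickness corresponds to m = 2: t = m λ / (2 n) = 2.00 × 706 / (2 × 1.88) = 376 nm.

376 nm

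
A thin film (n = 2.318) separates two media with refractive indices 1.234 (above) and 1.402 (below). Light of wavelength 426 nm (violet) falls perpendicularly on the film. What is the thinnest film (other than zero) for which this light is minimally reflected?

At the upper boundary (n = 1.234 to n = 2.318) the reflected ray undergoes a half-wave phase shift.
Bottom surface (2.318 → 1.402): reflection off a lower-index medium gives no phase shift.
The two reflections differ by half a wavelength.
So the condition for destructive reflection is 2 n t = m λ.
Minimum nonzero at m = 1: t = λ / (2 n) = 426 / (2 × 2.318) = 91.9 nm.

91.9 nm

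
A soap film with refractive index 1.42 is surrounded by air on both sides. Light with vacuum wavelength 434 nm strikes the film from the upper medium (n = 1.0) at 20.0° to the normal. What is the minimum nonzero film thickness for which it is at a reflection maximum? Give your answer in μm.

0.0787 μm

Top surface (1.0 → 1.42): reflection off a higher-index medium gives a half-wave phase shift.
Bottom surface (1.42 → 1.0): reflection off a lower-index medium gives no phase shift.
The two reflections differ by half a wavelength.
So the condition for constructive reflection is 2 n t cos θ_r = (m + ½) λ.
Snell's law: 1.0 sin 20.0° = 1.42 sin θ_r → sin θ_r = 0.241, cos θ_r = 0.971.
Minimum at m = 0: t = λ / (4 n cos θ_r) = 434 / (4 × 1.42 × 0.971) = 78.7 nm.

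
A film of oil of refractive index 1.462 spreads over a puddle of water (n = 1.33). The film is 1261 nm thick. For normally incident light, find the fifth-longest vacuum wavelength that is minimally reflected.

Ray reflecting at the top interface goes from n = 1.0 toward n = 1.462: a half-wave phase shift.
Ray reflecting at the bottom interface goes from n = 1.462 toward n = 1.33: no phase shift.
Net: one phase inversion between the two reflected rays.
With one net inversion, destructive interference in reflection requires 2 n t = m λ.
λ = 2 n t / m. The fifth-longest wavelength is m = 5: λ = 2 × 1.462 × 1261 / 5.00 = 737 nm.

737 nm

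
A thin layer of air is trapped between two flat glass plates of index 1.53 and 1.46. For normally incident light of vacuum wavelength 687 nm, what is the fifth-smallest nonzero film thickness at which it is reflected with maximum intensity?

1546 nm

At the upper boundary (n = 1.53 to n = 1.0) the reflected ray undergoes no phase shift.
Ray reflecting at the bottom interface goes from n = 1.0 toward n = 1.46: a half-wave phase shift.
The two reflections differ by half a wavelength.
For maximum reflection here: 2 n t = (m + ½) λ.
The fifth-smallest nonzero thickness corresponds to m = 4: t = (m + ½) λ / (2 n) = 4.50 × 687 / (2 × 1.0) = 1546 nm.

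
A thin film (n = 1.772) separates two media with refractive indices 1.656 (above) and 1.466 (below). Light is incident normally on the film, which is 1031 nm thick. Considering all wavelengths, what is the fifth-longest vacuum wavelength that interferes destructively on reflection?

731 nm

At the upper boundary (n = 1.656 to n = 1.772) the reflected ray undergoes a half-wave phase shift.
Ray reflecting at the bottom interface goes from n = 1.772 toward n = 1.466: no phase shift.
Net: one phase inversion between the two reflected rays.
So the condition for destructive reflection is 2 n t = m λ.
λ = 2 n t / m. The fifth-longest wavelength is m = 5: λ = 2 × 1.772 × 1031 / 5.00 = 731 nm.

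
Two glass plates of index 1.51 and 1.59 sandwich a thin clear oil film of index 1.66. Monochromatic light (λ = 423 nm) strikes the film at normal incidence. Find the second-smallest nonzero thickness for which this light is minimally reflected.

255 nm

Top surface (1.51 → 1.66): reflection off a higher-index medium gives a half-wave phase shift.
Bottom surface (1.66 → 1.59): reflection off a lower-index medium gives no phase shift.
The two reflections differ by half a wavelength.
So the condition for destructive reflection is 2 n t = m λ.
The second-smallest nonzero thickness corresponds to m = 2: t = m λ / (2 n) = 2.00 × 423 / (2 × 1.66) = 255 nm.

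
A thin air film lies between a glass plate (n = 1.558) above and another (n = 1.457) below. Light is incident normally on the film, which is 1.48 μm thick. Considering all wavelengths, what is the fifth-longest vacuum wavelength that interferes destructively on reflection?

592 nm

Top surface (1.558 → 1.0): reflection off a lower-index medium gives no phase shift.
At the lower boundary (n = 1.0 to n = 1.457) the reflected ray undergoes a half-wave phase shift.
The two reflections differ by half a wavelength.
For weak reflection here: 2 n t = m λ.
λ = 2 n t / m. The fifth-longest wavelength is m = 5: λ = 2 × 1.0 × 1480 / 5.00 = 592 nm.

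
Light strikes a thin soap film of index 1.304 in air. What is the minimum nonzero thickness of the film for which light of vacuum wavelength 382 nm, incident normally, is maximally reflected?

73.2 nm

At the upper boundary (n = 1.0 to n = 1.304) the reflected ray undergoes a half-wave phase shift.
At the lower boundary (n = 1.304 to n = 1.0) the reflected ray undergoes no phase shift.
Net: one phase inversion between the two reflected rays.
So the condition for constructive reflection is 2 n t = (m + ½) λ.
Minimum at m = 0: t = λ / (4 n) = 382 / (4 × 1.304) = 73.2 nm.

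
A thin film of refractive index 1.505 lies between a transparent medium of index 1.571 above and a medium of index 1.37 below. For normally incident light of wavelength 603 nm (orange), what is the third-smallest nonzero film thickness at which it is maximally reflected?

601 nm

Ray reflecting at the top interface goes from n = 1.571 toward n = 1.505: no phase shift.
At the lower boundary (n = 1.505 to n = 1.37) the reflected ray undergoes no phase shift.
Net: no relative phase inversion (both shifts match).
For strong reflection here: 2 n t = m λ.
The third-smallest nonzero thickness corresponds to m = 3: t = m λ / (2 n) = 3.00 × 603 / (2 × 1.505) = 601 nm.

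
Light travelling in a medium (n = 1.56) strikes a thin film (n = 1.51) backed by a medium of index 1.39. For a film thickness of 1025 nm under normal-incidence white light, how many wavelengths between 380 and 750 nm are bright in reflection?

4

Top surface (1.56 → 1.51): reflection off a lower-index medium gives no phase shift.
At the lower boundary (n = 1.51 to n = 1.39) the reflected ray undergoes no phase shift.
The two reflections carry the same phase change, so no net offset.
With no net inversion, constructive interference in reflection requires 2 n t = m λ.
λ = 2 n t / m = 3096 / m nm.
m=4: 774 nm (IR); m=5: 619 nm (visible); m=6: 516 nm (visible); m=7: 442 nm (visible); m=8: 387 nm (visible); m=9: 344 nm (UV).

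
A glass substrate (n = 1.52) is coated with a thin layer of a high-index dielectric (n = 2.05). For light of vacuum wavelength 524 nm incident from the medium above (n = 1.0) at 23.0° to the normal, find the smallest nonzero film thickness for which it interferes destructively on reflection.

130 nm

Ray reflecting at the top interface goes from n = 1.0 toward n = 2.05: a half-wave phase shift.
Bottom surface (2.05 → 1.52): reflection off a lower-index medium gives no phase shift.
The two reflections differ by half a wavelength.
With one net inversion, destructive interference in reflection requires 2 n t cos θ_r = m λ.
Snell's law: 1.0 sin 23.0° = 2.05 sin θ_r → sin θ_r = 0.191, cos θ_r = 0.982.
Minimum nonzero at m = 1: t = λ / (2 n cos θ_r) = 524 / (2 × 2.05 × 0.982) = 130 nm.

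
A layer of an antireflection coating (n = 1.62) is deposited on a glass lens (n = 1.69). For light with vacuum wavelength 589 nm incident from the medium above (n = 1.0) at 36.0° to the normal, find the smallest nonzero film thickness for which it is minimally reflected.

At the upper boundary (n = 1.0 to n = 1.62) the reflected ray undergoes a half-wave phase shift.
At the lower boundary (n = 1.62 to n = 1.69) the reflected ray undergoes a half-wave phase shift.
Zero or two π shifts → no net half-wave offset.
With no net inversion, destructive interference in reflection requires 2 n t cos θ_r = (m + ½) λ.
Snell's law: 1.0 sin 36.0° = 1.62 sin θ_r → sin θ_r = 0.363, cos θ_r = 0.932.
Minimum at m = 0: t = λ / (4 n cos θ_r) = 589 / (4 × 1.62 × 0.932) = 97.5 nm.

97.5 nm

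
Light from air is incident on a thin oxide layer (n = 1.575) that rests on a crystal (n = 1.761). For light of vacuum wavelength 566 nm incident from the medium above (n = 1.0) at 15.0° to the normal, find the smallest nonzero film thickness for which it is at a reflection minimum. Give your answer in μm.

0.0911 μm

At the upper boundary (n = 1.0 to n = 1.575) the reflected ray undergoes a half-wave phase shift.
Bottom surface (1.575 → 1.761): reflection off a higher-index medium gives a half-wave phase shift.
Zero or two π shifts → no net half-wave offset.
For dark reflection here: 2 n t cos θ_r = (m + ½) λ.
Snell's law: 1.0 sin 15.0° = 1.575 sin θ_r → sin θ_r = 0.164, cos θ_r = 0.986.
Minimum at m = 0: t = λ / (4 n cos θ_r) = 566 / (4 × 1.575 × 0.986) = 91.1 nm.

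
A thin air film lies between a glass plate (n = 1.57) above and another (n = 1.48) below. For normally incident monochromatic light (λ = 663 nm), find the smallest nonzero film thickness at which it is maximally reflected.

Ray reflecting at the top interface goes from n = 1.57 toward n = 1.0: no phase shift.
At the lower boundary (n = 1.0 to n = 1.48) the reflected ray undergoes a half-wave phase shift.
Exactly one π shift → a net half-wave offset.
With one net inversion, constructive interference in reflection requires 2 n t = (m + ½) λ.
Minimum at m = 0: t = λ / (4 n) = 663 / (4 × 1.0) = 166 nm.

166 nm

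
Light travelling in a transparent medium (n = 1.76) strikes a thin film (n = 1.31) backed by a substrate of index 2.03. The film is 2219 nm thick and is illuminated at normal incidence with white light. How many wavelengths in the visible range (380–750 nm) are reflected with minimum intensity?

Ray reflecting at the top interface goes from n = 1.76 toward n = 1.31: no phase shift.
Bottom surface (1.31 → 2.03): reflection off a higher-index medium gives a half-wave phase shift.
The two reflections differ by half a wavelength.
For weak reflection here: 2 n t = m λ.
λ = 2 n t / m = 5814 / m nm.
m=7: 831 nm (IR); m=8: 727 nm (visible); m=9: 646 nm (visible); m=10: 581 nm (visible); m=11: 529 nm (visible); m=12: 484 nm (visible); m=13: 447 nm (visible); m=14: 415 nm (visible); m=15: 388 nm (visible); m=16: 363 nm (UV).

8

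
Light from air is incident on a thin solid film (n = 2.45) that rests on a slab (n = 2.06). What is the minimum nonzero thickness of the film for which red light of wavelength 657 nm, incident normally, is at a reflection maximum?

67.0 nm

Ray reflecting at the top interface goes from n = 1.0 toward n = 2.45: a half-wave phase shift.
Ray reflecting at the bottom interface goes from n = 2.45 toward n = 2.06: no phase shift.
Net: one phase inversion between the two reflected rays.
So the condition for constructive reflection is 2 n t = (m + ½) λ.
Minimum at m = 0: t = λ / (4 n) = 657 / (4 × 2.45) = 67.0 nm.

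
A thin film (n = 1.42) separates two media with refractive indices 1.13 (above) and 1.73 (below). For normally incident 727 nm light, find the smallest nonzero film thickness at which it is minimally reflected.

128 nm

Top surface (1.13 → 1.42): reflection off a higher-index medium gives a half-wave phase shift.
At the lower boundary (n = 1.42 to n = 1.73) the reflected ray undergoes a half-wave phase shift.
The two reflections carry the same phase change, so no net offset.
For weak reflection here: 2 n t = (m + ½) λ.
Minimum at m = 0: t = λ / (4 n) = 727 / (4 × 1.42) = 128 nm.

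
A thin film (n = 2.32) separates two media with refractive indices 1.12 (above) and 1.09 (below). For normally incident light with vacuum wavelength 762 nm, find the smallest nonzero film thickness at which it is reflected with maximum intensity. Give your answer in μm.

0.0821 μm

Ray reflecting at the top interface goes from n = 1.12 toward n = 2.32: a half-wave phase shift.
Bottom surface (2.32 → 1.09): reflection off a lower-index medium gives no phase shift.
Exactly one π shift → a net half-wave offset.
So the condition for constructive reflection is 2 n t = (m + ½) λ.
Minimum at m = 0: t = λ / (4 n) = 762 / (4 × 2.32) = 82.1 nm.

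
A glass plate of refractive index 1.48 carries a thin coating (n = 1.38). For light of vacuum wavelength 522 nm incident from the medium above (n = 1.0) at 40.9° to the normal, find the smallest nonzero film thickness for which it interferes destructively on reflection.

At the upper boundary (n = 1.0 to n = 1.38) the reflected ray undergoes a half-wave phase shift.
Ray reflecting at the bottom interface goes from n = 1.38 toward n = 1.48: a half-wave phase shift.
Net: no relative phase inversion (both shifts match).
For weak reflection here: 2 n t cos θ_r = (m + ½) λ.
Snell's law: 1.0 sin 40.9° = 1.38 sin θ_r → sin θ_r = 0.474, cos θ_r = 0.880.
Minimum at m = 0: t = λ / (4 n cos θ_r) = 522 / (4 × 1.38 × 0.880) = 107 nm.

107 nm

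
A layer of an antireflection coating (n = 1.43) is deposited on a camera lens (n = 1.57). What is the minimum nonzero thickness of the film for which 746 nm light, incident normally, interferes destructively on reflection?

130 nm

At the upper boundary (n = 1.0 to n = 1.43) the reflected ray undergoes a half-wave phase shift.
Bottom surface (1.43 → 1.57): reflection off a higher-index medium gives a half-wave phase shift.
The two reflections carry the same phase change, so no net offset.
So the condition for destructive reflection is 2 n t = (m + ½) λ.
Minimum at m = 0: t = λ / (4 n) = 746 / (4 × 1.43) = 130 nm.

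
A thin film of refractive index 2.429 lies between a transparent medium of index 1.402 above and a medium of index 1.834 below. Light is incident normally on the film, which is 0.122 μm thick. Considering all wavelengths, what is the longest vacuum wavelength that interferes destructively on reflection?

Ray reflecting at the top interface goes from n = 1.402 toward n = 2.429: a half-wave phase shift.
At the lower boundary (n = 2.429 to n = 1.834) the reflected ray undergoes no phase shift.
Exactly one π shift → a net half-wave offset.
With one net inversion, destructive interference in reflection requires 2 n t = m λ.
λ = 2 n t / m. The longest wavelength is m = 1: λ = 2 × 2.429 × 122 / 1.00 = 593 nm.

593 nm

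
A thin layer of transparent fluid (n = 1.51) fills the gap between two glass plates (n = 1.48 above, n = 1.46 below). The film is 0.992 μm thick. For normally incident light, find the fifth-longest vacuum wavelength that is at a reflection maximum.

Top surface (1.48 → 1.51): reflection off a higher-index medium gives a half-wave phase shift.
Bottom surface (1.51 → 1.46): reflection off a lower-index medium gives no phase shift.
Net: one phase inversion between the two reflected rays.
So the condition for constructive reflection is 2 n t = (m + ½) λ.
λ = 2 n t / (m + ½). The fifth-longest wavelength is m = 4: λ = 2 × 1.51 × 992 / 4.50 = 666 nm.

666 nm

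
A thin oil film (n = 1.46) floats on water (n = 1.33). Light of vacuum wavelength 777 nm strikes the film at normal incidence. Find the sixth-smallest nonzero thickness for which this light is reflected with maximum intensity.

1464 nm

Top surface (1.0 → 1.46): reflection off a higher-index medium gives a half-wave phase shift.
Bottom surface (1.46 → 1.33): reflection off a lower-index medium gives no phase shift.
The two reflections differ by half a wavelength.
With one net inversion, constructive interference in reflection requires 2 n t = (m + ½) λ.
The sixth-smallest nonzero thickness corresponds to m = 5: t = (m + ½) λ / (2 n) = 5.50 × 777 / (2 × 1.46) = 1464 nm.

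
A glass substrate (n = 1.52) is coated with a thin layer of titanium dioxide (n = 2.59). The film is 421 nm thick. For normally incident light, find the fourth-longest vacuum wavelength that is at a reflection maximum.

At the upper boundary (n = 1.0 to n = 2.59) the reflected ray undergoes a half-wave phase shift.
Bottom surface (2.59 → 1.52): reflection off a lower-index medium gives no phase shift.
Net: one phase inversion between the two reflected rays.
With one net inversion, constructive interference in reflection requires 2 n t = (m + ½) λ.
λ = 2 n t / (m + ½). The fourth-longest wavelength is m = 3: λ = 2 × 2.59 × 421 / 3.50 = 623 nm.

623 nm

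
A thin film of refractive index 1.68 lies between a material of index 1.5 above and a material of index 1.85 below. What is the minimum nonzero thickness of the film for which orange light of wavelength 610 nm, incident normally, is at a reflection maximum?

182 nm

Ray reflecting at the top interface goes from n = 1.5 toward n = 1.68: a half-wave phase shift.
At the lower boundary (n = 1.68 to n = 1.85) the reflected ray undergoes a half-wave phase shift.
Zero or two π shifts → no net half-wave offset.
With no net inversion, constructive interference in reflection requires 2 n t = m λ.
Minimum nonzero at m = 1: t = λ / (2 n) = 610 / (2 × 1.68) = 182 nm.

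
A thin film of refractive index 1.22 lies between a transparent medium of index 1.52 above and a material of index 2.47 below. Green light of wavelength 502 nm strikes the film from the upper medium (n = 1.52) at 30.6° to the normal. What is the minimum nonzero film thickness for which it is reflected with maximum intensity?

133 nm

Top surface (1.52 → 1.22): reflection off a lower-index medium gives no phase shift.
Ray reflecting at the bottom interface goes from n = 1.22 toward n = 2.47: a half-wave phase shift.
Exactly one π shift → a net half-wave offset.
For maximum reflection here: 2 n t cos θ_r = (m + ½) λ.
Snell's law: 1.52 sin 30.6° = 1.22 sin θ_r → sin θ_r = 0.634, cos θ_r = 0.773.
Minimum at m = 0: t = λ / (4 n cos θ_r) = 502 / (4 × 1.22 × 0.773) = 133 nm.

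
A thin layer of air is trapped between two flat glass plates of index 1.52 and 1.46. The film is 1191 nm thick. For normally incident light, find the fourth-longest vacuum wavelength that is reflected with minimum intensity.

596 nm

Ray reflecting at the top interface goes from n = 1.52 toward n = 1.0: no phase shift.
Ray reflecting at the bottom interface goes from n = 1.0 toward n = 1.46: a half-wave phase shift.
Exactly one π shift → a net half-wave offset.
With one net inversion, destructive interference in reflection requires 2 n t = m λ.
λ = 2 n t / m. The fourth-longest wavelength is m = 4: λ = 2 × 1.0 × 1191 / 4.00 = 596 nm.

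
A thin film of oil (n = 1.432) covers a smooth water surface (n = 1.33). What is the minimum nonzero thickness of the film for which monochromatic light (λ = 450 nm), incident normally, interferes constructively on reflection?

78.6 nm

Top surface (1.0 → 1.432): reflection off a higher-index medium gives a half-wave phase shift.
Ray reflecting at the bottom interface goes from n = 1.432 toward n = 1.33: no phase shift.
Exactly one π shift → a net half-wave offset.
For bright reflection here: 2 n t = (m + ½) λ.
Minimum at m = 0: t = λ / (4 n) = 450 / (4 × 1.432) = 78.6 nm.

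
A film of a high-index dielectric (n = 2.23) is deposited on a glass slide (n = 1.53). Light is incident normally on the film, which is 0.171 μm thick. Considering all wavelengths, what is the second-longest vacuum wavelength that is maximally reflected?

508 nm

Ray reflecting at the top interface goes from n = 1.0 toward n = 2.23: a half-wave phase shift.
At the lower boundary (n = 2.23 to n = 1.53) the reflected ray undergoes no phase shift.
Net: one phase inversion between the two reflected rays.
With one net inversion, constructive interference in reflection requires 2 n t = (m + ½) λ.
λ = 2 n t / (m + ½). The second-longest wavelength is m = 1: λ = 2 × 2.23 × 171 / 1.50 = 508 nm.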